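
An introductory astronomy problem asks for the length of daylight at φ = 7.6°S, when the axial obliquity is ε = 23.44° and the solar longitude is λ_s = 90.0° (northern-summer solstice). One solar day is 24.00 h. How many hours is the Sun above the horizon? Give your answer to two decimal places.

Solar declination: sin δ = sin ε · sin λ_s = sin 23.44° × sin 90.0° = 0.39779, so δ = +23.440°.
cos H₀ = −tan φ · tan δ = −tan(-7.6°) × tan(+23.440°) = 0.0579, so H₀ = 1.5129 rad = 86.68°.
Daylight = 2H₀/(2π) × 24.00 h = (1.5129/π) × 24.00 = 11.56 h.

11.56 h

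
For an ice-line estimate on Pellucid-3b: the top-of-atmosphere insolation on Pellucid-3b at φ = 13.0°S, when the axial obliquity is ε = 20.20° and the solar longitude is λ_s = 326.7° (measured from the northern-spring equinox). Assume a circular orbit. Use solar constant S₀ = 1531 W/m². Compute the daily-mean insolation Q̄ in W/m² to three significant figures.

Q̄ ≈ 499 W/m²

Solar declination: sin δ = sin ε · sin λ_s = sin 20.20° × sin 326.7° = -0.18958, so δ = -10.928°.
cos H₀ = −tan(-13.0°) tan(-10.928°) = -0.0446, H₀ = 1.6154 rad.
Bracket: H₀ sin φ sin δ + cos φ cos δ sin H₀ = 1.6154×-0.22495×-0.18958 + 0.97437×0.98187×0.99901 = 0.068890 + 0.955758 = 1.024648.
Q̄ = (S₀/π) × [bracket] = (1531/π) × 1.024648 = 499.3 W/m².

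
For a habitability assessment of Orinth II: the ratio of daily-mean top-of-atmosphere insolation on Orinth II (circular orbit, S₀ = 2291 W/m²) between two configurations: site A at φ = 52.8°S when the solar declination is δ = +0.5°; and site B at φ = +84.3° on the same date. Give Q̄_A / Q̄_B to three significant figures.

— Configuration A (φ=-52.8°):
cos H₀ = −tan(-52.8°) tan(+0.500°) = 0.0115, H₀ = 1.5593 rad.
Bracket: H₀ sin φ sin δ + cos φ cos δ sin H₀ = 1.5593×-0.79653×0.00873 + 0.60460×0.99996×0.99993 = -0.010843 + 0.604533 = 0.593690.
Q̄ = (S₀/π) × [bracket] = (2291/π) × 0.593690 = 432.95 W/m².
— Configuration B (φ=+84.3°):
cos H₀ = −tan(+84.3°) tan(+0.500°) = -0.0874, H₀ = 1.6583 rad.
Bracket: H₀ sin φ sin δ + cos φ cos δ sin H₀ = 1.6583×0.99506×0.00873 + 0.09932×0.99996×0.99617 = 0.014405 + 0.098936 = 0.113341.
Q̄ = (S₀/π) × [bracket] = (2291/π) × 0.113341 = 82.654 W/m².
Ratio Q̄_A / Q̄_B = 432.95 / 82.654 = 5.238.

Q̄_A / Q̄_B ≈ 5.24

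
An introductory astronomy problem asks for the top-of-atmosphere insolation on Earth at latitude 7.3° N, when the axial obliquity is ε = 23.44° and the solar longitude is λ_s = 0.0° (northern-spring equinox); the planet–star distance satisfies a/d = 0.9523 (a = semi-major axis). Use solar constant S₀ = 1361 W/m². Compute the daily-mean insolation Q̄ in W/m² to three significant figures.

Q̄ ≈ 390 W/m²

Solar declination: sin δ = sin ε · sin λ_s = sin 23.44° × sin 0.0° = 0.00000, so δ = +0.000°.
cos H₀ = −tan(+7.3°) tan(+0.000°) = -0.0000, H₀ = 1.5708 rad.
Bracket: H₀ sin φ sin δ + cos φ cos δ sin H₀ = 1.5708×0.12706×0.00000 + 0.99189×1.00000×1.00000 = 0.000000 + 0.991890 = 0.991890.
Inverse-square distance factor (a/d)² = 0.9523² = 0.906875.
Q̄ = (S₀/π) × 0.906875 × [bracket] = (1361/π) × 0.906875 × 0.991890 = 389.7 W/m².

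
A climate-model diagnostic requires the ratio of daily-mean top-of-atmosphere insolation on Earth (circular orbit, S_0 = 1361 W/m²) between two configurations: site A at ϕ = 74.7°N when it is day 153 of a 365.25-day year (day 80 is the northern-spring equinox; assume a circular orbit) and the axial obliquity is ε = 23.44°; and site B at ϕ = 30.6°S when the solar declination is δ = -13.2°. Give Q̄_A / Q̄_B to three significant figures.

— Configuration A (ϕ=+74.7°):
Solar longitude: L_s = 360° × (153 − 80)/365.25 = 71.951°.
sin δ = sin 23.44° × sin 71.951° = 0.37821, so δ = +22.223°.
cos h₀ = −tan(+74.7°) tan(+22.223°) = -1.4935 ≤ −1 ⇒ polar day, h₀ = π.
Bracket: h₀ sin ϕ sin δ + cos ϕ cos δ sin h₀ = 3.1416×0.96456×0.37821 + 0.26387×0.92572×0.00000 = 1.146075 + 0.000000 = 1.146075.
Q̄ = (S_0/π) × [bracket] = (1361/π) × 1.146075 = 496.50 W/m².
— Configuration B (ϕ=-30.6°):
cos h₀ = −tan(-30.6°) tan(-13.200°) = -0.1387, h₀ = 1.7100 rad.
Bracket: h₀ sin ϕ sin δ + cos ϕ cos δ sin h₀ = 1.7100×-0.50904×-0.22835 + 0.86074×0.97358×0.99033 = 0.198769 + 0.829896 = 1.028665.
Q̄ = (S_0/π) × [bracket] = (1361/π) × 1.028665 = 445.64 W/m².
Ratio Q̄_A / Q̄_B = 496.50 / 445.64 = 1.114.

Q̄_A / Q̄_B ≈ 1.11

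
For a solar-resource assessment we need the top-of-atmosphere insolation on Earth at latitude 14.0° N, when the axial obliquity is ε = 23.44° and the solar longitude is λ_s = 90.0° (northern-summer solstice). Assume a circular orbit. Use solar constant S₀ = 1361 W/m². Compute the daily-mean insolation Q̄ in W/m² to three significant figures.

Solar declination: sin δ = sin ε · sin λ_s = sin 23.44° × sin 90.0° = 0.39779, so δ = +23.440°.
cos H₀ = −tan(+14.0°) tan(+23.440°) = -0.1081, H₀ = 1.6791 rad.
Bracket: H₀ sin φ sin δ + cos φ cos δ sin H₀ = 1.6791×0.24192×0.39779 + 0.97030×0.91748×0.99414 = 0.161585 + 0.885014 = 1.046599.
Q̄ = (S₀/π) × [bracket] = (1361/π) × 1.046599 = 453.4 W/m².

Q̄ ≈ 453 W/m²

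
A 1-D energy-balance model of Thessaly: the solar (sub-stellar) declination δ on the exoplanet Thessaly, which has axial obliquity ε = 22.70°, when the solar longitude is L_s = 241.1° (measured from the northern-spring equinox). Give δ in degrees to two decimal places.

δ = -19.75°

sin δ = sin ε · sin L_s = sin 22.70° × sin 241.1° = -0.337847.
δ = arcsin(-0.337847) = -19.75°.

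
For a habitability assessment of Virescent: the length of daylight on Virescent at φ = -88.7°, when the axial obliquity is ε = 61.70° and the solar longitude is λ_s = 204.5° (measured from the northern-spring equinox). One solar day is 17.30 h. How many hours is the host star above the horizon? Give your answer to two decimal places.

Solar declination: sin δ = sin ε · sin λ_s = sin 61.70° × sin 204.5° = -0.36513, so δ = -21.415°.
Sunrise equation: cos H₀ = −tan φ · tan δ = -17.2830 ≤ −1, so the host star never sets (polar day) and H₀ = π.
Daylight = 2H₀/(2π) × 17.30 h = (3.1416/π) × 17.30 = 17.30 h.

17.30 h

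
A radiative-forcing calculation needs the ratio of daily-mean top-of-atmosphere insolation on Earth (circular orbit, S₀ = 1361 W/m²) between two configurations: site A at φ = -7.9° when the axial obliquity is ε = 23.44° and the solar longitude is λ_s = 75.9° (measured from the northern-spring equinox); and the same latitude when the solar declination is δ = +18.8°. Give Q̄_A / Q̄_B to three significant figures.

Q̄_A / Q̄_B ≈ 0.957

— Configuration A (φ=-7.9°):
Solar declination: sin δ = sin ε · sin λ_s = sin 23.44° × sin 75.9° = 0.38580, so δ = +22.694°.
cos H₀ = −tan(-7.9°) tan(+22.694°) = 0.0580, H₀ = 1.5127 rad.
Bracket: H₀ sin φ sin δ + cos φ cos δ sin H₀ = 1.5127×-0.13744×0.38580 + 0.99051×0.92258×0.99832 = -0.080210 + 0.912289 = 0.832079.
Q̄ = (S₀/π) × [bracket] = (1361/π) × 0.832079 = 360.47 W/m².
— Configuration B (φ=-7.9°):
cos H₀ = −tan(-7.9°) tan(+18.800°) = 0.0472, H₀ = 1.5235 rad.
Bracket: H₀ sin φ sin δ + cos φ cos δ sin H₀ = 1.5235×-0.13744×0.32227 + 0.99051×0.94665×0.99888 = -0.067480 + 0.936616 = 0.869136.
Q̄ = (S₀/π) × [bracket] = (1361/π) × 0.869136 = 376.53 W/m².
Ratio Q̄_A / Q̄_B = 360.47 / 376.53 = 0.9573.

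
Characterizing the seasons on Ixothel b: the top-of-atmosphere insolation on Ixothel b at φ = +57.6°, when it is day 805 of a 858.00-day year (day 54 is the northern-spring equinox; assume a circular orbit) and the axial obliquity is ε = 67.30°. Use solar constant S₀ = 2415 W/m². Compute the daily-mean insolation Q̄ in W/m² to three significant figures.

Solar longitude: λ_s = 360° × (805 − 54)/858.00 = 315.105°.
sin δ = sin 67.30° × sin 315.105° = -0.65114, so δ = -40.627°.
cos H₀ = −tan(+57.6°) tan(-40.627°) = 1.3519 ≥ 1 ⇒ polar night, H₀ = 0 and Q̄ = 0.

Q̄ ≈ 0.00 W/m²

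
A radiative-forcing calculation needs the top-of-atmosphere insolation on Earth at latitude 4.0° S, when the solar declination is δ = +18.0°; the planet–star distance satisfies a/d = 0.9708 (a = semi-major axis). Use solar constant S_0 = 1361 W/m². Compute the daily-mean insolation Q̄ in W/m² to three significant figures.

cos h₀ = −tan(-4.0°) tan(+18.000°) = 0.0227, h₀ = 1.5481 rad.
Bracket: h₀ sin ϕ sin δ + cos ϕ cos δ sin h₀ = 1.5481×-0.06976×0.30902 + 0.99756×0.95106×0.99974 = -0.033373 + 0.948493 = 0.915120.
Inverse-square distance factor (a/d)² = 0.9708² = 0.942453.
Q̄ = (S_0/π) × 0.942453 × [bracket] = (1361/π) × 0.942453 × 0.915120 = 373.6 W/m².

Q̄ ≈ 374 W/m²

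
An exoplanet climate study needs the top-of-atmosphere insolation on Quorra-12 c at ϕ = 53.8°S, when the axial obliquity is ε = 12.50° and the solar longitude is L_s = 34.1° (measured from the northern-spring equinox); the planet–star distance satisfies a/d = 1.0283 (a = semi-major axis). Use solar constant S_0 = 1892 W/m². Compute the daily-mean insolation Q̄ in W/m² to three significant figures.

Solar declination: sin δ = sin ε · sin L_s = sin 12.50° × sin 34.1° = 0.12134, so δ = +6.970°.
cos h₀ = −tan(-53.8°) tan(+6.970°) = 0.1670, h₀ = 1.4030 rad.
Bracket: h₀ sin ϕ sin δ + cos ϕ cos δ sin h₀ = 1.4030×-0.80696×0.12134 + 0.59061×0.99261×0.98595 = -0.137377 + 0.578009 = 0.440632.
Inverse-square distance factor (a/d)² = 1.0283² = 1.057401.
Q̄ = (S_0/π) × 1.057401 × [bracket] = (1892/π) × 1.057401 × 0.440632 = 280.6 W/m².

Q̄ ≈ 281 W/m²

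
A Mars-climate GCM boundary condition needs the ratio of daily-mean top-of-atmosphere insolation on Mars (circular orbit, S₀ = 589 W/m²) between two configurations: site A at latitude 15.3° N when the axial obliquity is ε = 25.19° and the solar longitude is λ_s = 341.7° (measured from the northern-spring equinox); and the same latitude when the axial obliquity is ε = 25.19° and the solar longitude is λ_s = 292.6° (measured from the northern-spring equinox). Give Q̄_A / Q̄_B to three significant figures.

— Configuration A (φ=+15.3°):
Solar declination: sin δ = sin ε · sin λ_s = sin 25.19° × sin 341.7° = -0.13364, so δ = -7.680°.
cos H₀ = −tan(+15.3°) tan(-7.680°) = 0.0369, H₀ = 1.5339 rad.
Bracket: H₀ sin φ sin δ + cos φ cos δ sin H₀ = 1.5339×0.26387×-0.13364 + 0.96456×0.99103×0.99932 = -0.054091 + 0.955258 = 0.901167.
Q̄ = (S₀/π) × [bracket] = (589/π) × 0.901167 = 168.95 W/m².
— Configuration B (φ=+15.3°):
Solar declination: sin δ = sin ε · sin λ_s = sin 25.19° × sin 292.6° = -0.39294, so δ = -23.137°.
cos H₀ = −tan(+15.3°) tan(-23.137°) = 0.1169, H₀ = 1.4536 rad.
Bracket: H₀ sin φ sin δ + cos φ cos δ sin H₀ = 1.4536×0.26387×-0.39294 + 0.96456×0.91956×0.99314 = -0.150717 + 0.880886 = 0.730169.
Q̄ = (S₀/π) × [bracket] = (589/π) × 0.730169 = 136.90 W/m².
Ratio Q̄_A / Q̄_B = 168.95 / 136.90 = 1.234.

Q̄_A / Q̄_B ≈ 1.23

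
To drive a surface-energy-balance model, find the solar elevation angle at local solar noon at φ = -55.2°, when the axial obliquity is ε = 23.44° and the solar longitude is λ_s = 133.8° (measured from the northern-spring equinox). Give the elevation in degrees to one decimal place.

Solar declination: sin δ = sin ε · sin λ_s = sin 23.44° × sin 133.8° = 0.28711, so δ = +16.685°.
At local noon the hour angle is zero, so the zenith angle equals |φ − δ| = |-55.2° − (+16.685°)| = 71.885°.
Elevation = 90° − 71.885° = 18.1°.

18.1°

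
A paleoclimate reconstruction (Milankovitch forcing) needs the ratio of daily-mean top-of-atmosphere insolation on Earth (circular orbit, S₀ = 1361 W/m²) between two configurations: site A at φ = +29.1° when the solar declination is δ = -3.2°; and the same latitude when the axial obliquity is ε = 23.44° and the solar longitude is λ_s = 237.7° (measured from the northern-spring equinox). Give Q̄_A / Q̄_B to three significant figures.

Q̄_A / Q̄_B ≈ 1.43

— Configuration A (φ=+29.1°):
cos H₀ = −tan(+29.1°) tan(-3.200°) = 0.0311, H₀ = 1.5397 rad.
Bracket: H₀ sin φ sin δ + cos φ cos δ sin H₀ = 1.5397×0.48634×-0.05582 + 0.87377×0.99844×0.99952 = -0.041799 + 0.871988 = 0.830189.
Q̄ = (S₀/π) × [bracket] = (1361/π) × 0.830189 = 359.65 W/m².
— Configuration B (φ=+29.1°):
Solar declination: sin δ = sin ε · sin λ_s = sin 23.44° × sin 237.7° = -0.33624, so δ = -19.648°.
cos H₀ = −tan(+29.1°) tan(-19.648°) = 0.1987, H₀ = 1.3707 rad.
Bracket: H₀ sin φ sin δ + cos φ cos δ sin H₀ = 1.3707×0.48634×-0.33624 + 0.87377×0.94178×0.98006 = -0.224146 + 0.806491 = 0.582345.
Q̄ = (S₀/π) × [bracket] = (1361/π) × 0.582345 = 252.28 W/m².
Ratio Q̄_A / Q̄_B = 359.65 / 252.28 = 1.426.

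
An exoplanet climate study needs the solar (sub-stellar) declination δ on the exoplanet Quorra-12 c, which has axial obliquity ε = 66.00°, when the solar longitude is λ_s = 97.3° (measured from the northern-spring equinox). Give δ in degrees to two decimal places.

δ = +64.98°

sin δ = sin ε · sin λ_s = sin 66.00° × sin 97.3° = 0.906141.
δ = arcsin(0.906141) = +64.98°.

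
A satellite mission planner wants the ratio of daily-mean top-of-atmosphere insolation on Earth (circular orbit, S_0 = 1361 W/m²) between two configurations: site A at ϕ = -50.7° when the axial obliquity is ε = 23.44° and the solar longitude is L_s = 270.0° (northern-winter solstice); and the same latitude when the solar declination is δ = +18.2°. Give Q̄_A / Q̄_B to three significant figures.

— Configuration A (ϕ=-50.7°):
Solar declination: sin δ = sin ε · sin L_s = sin 23.44° × sin 270.0° = -0.39779, so δ = -23.440°.
cos h₀ = −tan(-50.7°) tan(-23.440°) = -0.5297, h₀ = 2.1291 rad.
Bracket: h₀ sin ϕ sin δ + cos ϕ cos δ sin h₀ = 2.1291×-0.77384×-0.39779 + 0.63338×0.91748×0.84817 = 0.655392 + 0.492883 = 1.148275.
Q̄ = (S_0/π) × [bracket] = (1361/π) × 1.148275 = 497.46 W/m².
— Configuration B (ϕ=-50.7°):
cos h₀ = −tan(-50.7°) tan(+18.200°) = 0.4017, h₀ = 1.1574 rad.
Bracket: h₀ sin ϕ sin δ + cos ϕ cos δ sin h₀ = 1.1574×-0.77384×0.31233 + 0.63338×0.94997×0.91577 = -0.279736 + 0.551011 = 0.271275.
Q̄ = (S_0/π) × [bracket] = (1361/π) × 0.271275 = 117.52 W/m².
Ratio Q̄_A / Q̄_B = 497.46 / 117.52 = 4.233.

Q̄_A / Q̄_B ≈ 4.23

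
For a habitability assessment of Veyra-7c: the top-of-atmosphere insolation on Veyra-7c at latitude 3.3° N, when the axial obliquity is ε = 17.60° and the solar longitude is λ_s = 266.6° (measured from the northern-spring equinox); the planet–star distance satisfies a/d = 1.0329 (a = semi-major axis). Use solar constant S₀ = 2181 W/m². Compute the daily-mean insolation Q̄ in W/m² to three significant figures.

Q̄ ≈ 685 W/m²

Solar declination: sin δ = sin ε · sin λ_s = sin 17.60° × sin 266.6° = -0.30184, so δ = -17.568°.
cos H₀ = −tan(+3.3°) tan(-17.568°) = 0.0183, H₀ = 1.5525 rad.
Bracket: H₀ sin φ sin δ + cos φ cos δ sin H₀ = 1.5525×0.05756×-0.30184 + 0.99834×0.95336×0.99983 = -0.026973 + 0.951616 = 0.924643.
Inverse-square distance factor (a/d)² = 1.0329² = 1.066882.
Q̄ = (S₀/π) × 1.066882 × [bracket] = (2181/π) × 1.066882 × 0.924643 = 684.9 W/m².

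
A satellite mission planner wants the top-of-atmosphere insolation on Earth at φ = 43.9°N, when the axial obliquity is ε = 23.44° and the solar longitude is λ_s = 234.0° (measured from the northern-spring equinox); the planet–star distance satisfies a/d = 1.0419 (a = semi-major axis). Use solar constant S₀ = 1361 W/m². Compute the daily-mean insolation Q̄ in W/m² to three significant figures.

Q̄ ≈ 173 W/m²

Solar declination: sin δ = sin ε · sin λ_s = sin 23.44° × sin 234.0° = -0.32182, so δ = -18.773°.
cos H₀ = −tan(+43.9°) tan(-18.773°) = 0.3271, H₀ = 1.2376 rad.
Bracket: H₀ sin φ sin δ + cos φ cos δ sin H₀ = 1.2376×0.69340×-0.32182 + 0.72055×0.94680×0.94499 = -0.276170 + 0.644688 = 0.368518.
Inverse-square distance factor (a/d)² = 1.0419² = 1.085556.
Q̄ = (S₀/π) × 1.085556 × [bracket] = (1361/π) × 1.085556 × 0.368518 = 173.3 W/m².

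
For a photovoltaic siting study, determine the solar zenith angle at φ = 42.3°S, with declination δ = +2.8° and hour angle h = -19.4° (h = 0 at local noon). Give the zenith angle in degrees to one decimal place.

θ_z = 48.4°

cos θ_z = sin φ sin δ + cos φ cos δ cos h = -0.032877 + 0.696804 = 0.663927.
θ_z = arccos(0.663927) = 48.4°.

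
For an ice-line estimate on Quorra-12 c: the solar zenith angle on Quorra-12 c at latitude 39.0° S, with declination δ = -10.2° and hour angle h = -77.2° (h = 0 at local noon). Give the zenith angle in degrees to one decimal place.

cos θ_z = sin ϕ sin δ + cos ϕ cos δ cos h = 0.111443 + 0.169454 = 0.280897.
θ_z = arccos(0.280897) = 73.7°.

θ_z = 73.7°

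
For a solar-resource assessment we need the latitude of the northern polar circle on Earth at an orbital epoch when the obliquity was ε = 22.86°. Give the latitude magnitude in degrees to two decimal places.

67.14°

The polar circle is the lowest latitude that experiences at least one full rotation of continuous daylight at the northern-summer solstice; it lies at |φ| = 90° − ε = 90° − 22.86° = 67.14°.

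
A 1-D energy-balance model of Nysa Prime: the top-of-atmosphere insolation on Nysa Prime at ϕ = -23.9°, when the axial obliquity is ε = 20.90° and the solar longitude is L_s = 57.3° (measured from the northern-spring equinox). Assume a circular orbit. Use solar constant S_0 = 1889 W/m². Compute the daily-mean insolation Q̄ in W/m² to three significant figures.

Solar declination: sin δ = sin ε · sin L_s = sin 20.90° × sin 57.3° = 0.30020, so δ = +17.470°.
cos h₀ = −tan(-23.9°) tan(+17.470°) = 0.1395, h₀ = 1.4309 rad.
Bracket: h₀ sin ϕ sin δ + cos ϕ cos δ sin h₀ = 1.4309×-0.40514×0.30020 + 0.91425×0.95388×0.99023 = -0.174030 + 0.863565 = 0.689535.
Q̄ = (S_0/π) × [bracket] = (1889/π) × 0.689535 = 414.6 W/m².

Q̄ ≈ 415 W/m²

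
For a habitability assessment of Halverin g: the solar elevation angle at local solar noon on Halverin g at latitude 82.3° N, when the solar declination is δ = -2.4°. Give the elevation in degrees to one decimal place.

5.3°

At local noon the hour angle is zero, so the zenith angle equals |φ − δ| = |+82.3° − (-2.400°)| = 84.700°.
Elevation = 90° − 84.700° = 5.3°.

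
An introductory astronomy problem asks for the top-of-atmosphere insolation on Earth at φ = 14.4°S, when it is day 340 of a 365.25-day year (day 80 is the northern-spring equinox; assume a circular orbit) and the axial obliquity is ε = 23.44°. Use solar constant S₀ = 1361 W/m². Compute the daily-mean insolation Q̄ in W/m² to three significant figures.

Solar longitude: λ_s = 360° × (340 − 80)/365.25 = 256.263°.
sin δ = sin 23.44° × sin 256.263° = -0.38641, so δ = -22.731°.
cos H₀ = −tan(-14.4°) tan(-22.731°) = -0.1076, H₀ = 1.6786 rad.
Bracket: H₀ sin φ sin δ + cos φ cos δ sin H₀ = 1.6786×-0.24869×-0.38641 + 0.96858×0.92233×0.99420 = 0.161307 + 0.888169 = 1.049476.
Q̄ = (S₀/π) × [bracket] = (1361/π) × 1.049476 = 454.7 W/m².

Q̄ ≈ 455 W/m²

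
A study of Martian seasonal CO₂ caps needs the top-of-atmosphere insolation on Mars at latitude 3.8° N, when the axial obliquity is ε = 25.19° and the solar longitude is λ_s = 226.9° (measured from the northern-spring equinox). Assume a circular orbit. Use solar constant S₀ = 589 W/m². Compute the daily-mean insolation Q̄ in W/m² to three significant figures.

Q̄ ≈ 172 W/m²

Solar declination: sin δ = sin ε · sin λ_s = sin 25.19° × sin 226.9° = -0.31077, so δ = -18.106°.
cos H₀ = −tan(+3.8°) tan(-18.106°) = 0.0217, H₀ = 1.5491 rad.
Bracket: H₀ sin φ sin δ + cos φ cos δ sin H₀ = 1.5491×0.06627×-0.31077 + 0.99780×0.95048×0.99976 = -0.031903 + 0.948161 = 0.916258.
Q̄ = (S₀/π) × [bracket] = (589/π) × 0.916258 = 171.8 W/m².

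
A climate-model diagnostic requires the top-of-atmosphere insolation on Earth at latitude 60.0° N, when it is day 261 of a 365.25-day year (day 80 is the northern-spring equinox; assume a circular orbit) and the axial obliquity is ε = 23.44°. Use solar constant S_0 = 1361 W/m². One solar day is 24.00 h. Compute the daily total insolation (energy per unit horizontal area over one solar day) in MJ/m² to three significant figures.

19.3 MJ/m²

Solar longitude: L_s = 360° × (261 − 80)/365.25 = 178.398°.
sin δ = sin 23.44° × sin 178.398° = 0.01112, so δ = +0.637°.
cos h₀ = −tan(+60.0°) tan(+0.637°) = -0.0193, h₀ = 1.5901 rad.
Bracket: h₀ sin ϕ sin δ + cos ϕ cos δ sin h₀ = 1.5901×0.86603×0.01112 + 0.50000×0.99994×0.99981 = 0.015313 + 0.499875 = 0.515188.
Q̄ = (S_0/π) × [bracket] = (1361/π) × 0.515188 = 223.19 W/m².
Daily total = Q̄ × 24.00 h × 3600 s/h = 223.19 × 24.00 × 3600 / 10⁶ = 19.28 MJ/m².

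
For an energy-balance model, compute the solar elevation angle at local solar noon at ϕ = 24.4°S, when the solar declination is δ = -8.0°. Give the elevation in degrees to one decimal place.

At local noon the hour angle is zero, so the zenith angle equals |ϕ − δ| = |-24.4° − (-8.000°)| = 16.400°.
Elevation = 90° − 16.400° = 73.6°.

73.6°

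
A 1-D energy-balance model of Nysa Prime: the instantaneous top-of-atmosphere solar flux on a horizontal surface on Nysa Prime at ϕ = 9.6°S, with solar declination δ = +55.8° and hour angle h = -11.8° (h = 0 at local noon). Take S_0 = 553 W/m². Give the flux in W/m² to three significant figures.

cos θ_z = sin ϕ sin δ + cos ϕ cos δ cos h = -0.137931 + 0.542500 = 0.404569.
Flux = S_0 · cos θ_z = 553 × 0.404569 = 223.7 W/m².

224 W/m²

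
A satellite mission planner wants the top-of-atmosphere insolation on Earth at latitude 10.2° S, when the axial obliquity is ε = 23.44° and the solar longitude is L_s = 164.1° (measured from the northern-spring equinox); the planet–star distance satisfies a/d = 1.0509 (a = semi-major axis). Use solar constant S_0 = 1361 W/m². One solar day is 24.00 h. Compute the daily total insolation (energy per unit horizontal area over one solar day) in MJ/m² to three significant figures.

Solar declination: sin δ = sin ε · sin L_s = sin 23.44° × sin 164.1° = 0.10898, so δ = +6.256°.
cos h₀ = −tan(-10.2°) tan(+6.256°) = 0.0197, h₀ = 1.5511 rad.
Bracket: h₀ sin ϕ sin δ + cos ϕ cos δ sin h₀ = 1.5511×-0.17708×0.10898 + 0.98420×0.99404×0.99981 = -0.029933 + 0.978148 = 0.948215.
Inverse-square distance factor (a/d)² = 1.0509² = 1.104391.
Q̄ = (S_0/π) × 1.104391 × [bracket] = (1361/π) × 1.104391 × 0.948215 = 453.67 W/m².
Daily total = Q̄ × 24.00 h × 3600 s/h = 453.67 × 24.00 × 3600 / 10⁶ = 39.20 MJ/m².

39.2 MJ/m²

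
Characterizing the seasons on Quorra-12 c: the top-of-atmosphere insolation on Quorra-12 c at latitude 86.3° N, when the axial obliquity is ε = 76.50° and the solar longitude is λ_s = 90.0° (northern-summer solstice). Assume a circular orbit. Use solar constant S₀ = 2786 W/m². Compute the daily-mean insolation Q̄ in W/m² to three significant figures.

Solar declination: sin δ = sin ε · sin λ_s = sin 76.50° × sin 90.0° = 0.97237, so δ = +76.500°.
cos H₀ = −tan(+86.3°) tan(+76.500°) = -64.4114 ≤ −1 ⇒ polar day, H₀ = π.
Bracket: H₀ sin φ sin δ + cos φ cos δ sin H₀ = 3.1416×0.99792×0.97237 + 0.06453×0.23345×0.00000 = 3.048444 + 0.000000 = 3.048444.
Q̄ = (S₀/π) × [bracket] = (2786/π) × 3.048444 = 2703 W/m².

Q̄ ≈ 2.70e+03 W/m²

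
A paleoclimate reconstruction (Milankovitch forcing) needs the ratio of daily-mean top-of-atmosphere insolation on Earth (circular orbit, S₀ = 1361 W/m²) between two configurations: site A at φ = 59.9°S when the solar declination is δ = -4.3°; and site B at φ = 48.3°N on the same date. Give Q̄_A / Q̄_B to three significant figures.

Q̄_A / Q̄_B ≈ 1.05

— Configuration A (φ=-59.9°):
cos H₀ = −tan(-59.9°) tan(-4.300°) = -0.1297, H₀ = 1.7009 rad.
Bracket: H₀ sin φ sin δ + cos φ cos δ sin H₀ = 1.7009×-0.86515×-0.07498 + 0.50151×0.99719×0.99155 = 0.110336 + 0.495875 = 0.606211.
Q̄ = (S₀/π) × [bracket] = (1361/π) × 0.606211 = 262.62 W/m².
— Configuration B (φ=+48.3°):
cos H₀ = −tan(+48.3°) tan(-4.300°) = 0.0844, H₀ = 1.4863 rad.
Bracket: H₀ sin φ sin δ + cos φ cos δ sin H₀ = 1.4863×0.74664×-0.07498 + 0.66523×0.99719×0.99643 = -0.083208 + 0.660993 = 0.577785.
Q̄ = (S₀/π) × [bracket] = (1361/π) × 0.577785 = 250.31 W/m².
Ratio Q̄_A / Q̄_B = 262.62 / 250.31 = 1.049.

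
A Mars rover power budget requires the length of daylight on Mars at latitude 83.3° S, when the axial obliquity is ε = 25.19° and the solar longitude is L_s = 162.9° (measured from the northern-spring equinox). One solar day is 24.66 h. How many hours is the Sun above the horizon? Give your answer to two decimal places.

0.00 h

Solar declination: sin δ = sin ε · sin L_s = sin 25.19° × sin 162.9° = 0.12515, so δ = +7.189°.
cos h₀ = −tan ϕ · tan δ = 1.0738 ≥ 1, so the Sun never rises (polar night) and h₀ = 0.
Daylight = 2h₀/(2π) × 24.66 h = (0.0000/π) × 24.66 = 0.00 h.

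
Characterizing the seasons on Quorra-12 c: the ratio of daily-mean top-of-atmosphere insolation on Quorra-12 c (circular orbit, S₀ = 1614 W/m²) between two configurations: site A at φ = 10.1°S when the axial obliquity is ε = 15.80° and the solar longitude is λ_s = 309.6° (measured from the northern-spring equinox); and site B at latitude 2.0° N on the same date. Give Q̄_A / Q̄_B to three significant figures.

— Configuration A (φ=-10.1°):
Solar declination: sin δ = sin ε · sin λ_s = sin 15.80° × sin 309.6° = -0.20980, so δ = -12.110°.
cos H₀ = −tan(-10.1°) tan(-12.110°) = -0.0382, H₀ = 1.6090 rad.
Bracket: H₀ sin φ sin δ + cos φ cos δ sin H₀ = 1.6090×-0.17537×-0.20980 + 0.98450×0.97775×0.99927 = 0.059199 + 0.961892 = 1.021091.
Q̄ = (S₀/π) × [bracket] = (1614/π) × 1.021091 = 524.59 W/m².
— Configuration B (φ=+2.0°):
cos H₀ = −tan(+2.0°) tan(-12.110°) = 0.0075, H₀ = 1.5633 rad.
Bracket: H₀ sin φ sin δ + cos φ cos δ sin H₀ = 1.5633×0.03490×-0.20980 + 0.99939×0.97775×0.99997 = -0.011447 + 0.977124 = 0.965677.
Q̄ = (S₀/π) × [bracket] = (1614/π) × 0.965677 = 496.12 W/m².
Ratio Q̄_A / Q̄_B = 524.59 / 496.12 = 1.057.

Q̄_A / Q̄_B ≈ 1.06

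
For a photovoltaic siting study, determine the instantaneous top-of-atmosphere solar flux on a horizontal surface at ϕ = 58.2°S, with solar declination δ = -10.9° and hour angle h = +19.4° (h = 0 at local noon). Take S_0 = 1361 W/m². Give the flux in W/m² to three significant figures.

cos θ_z = sin ϕ sin δ + cos ϕ cos δ cos h = 0.160711 + 0.488069 = 0.648780.
Flux = S_0 · cos θ_z = 1361 × 0.648780 = 883.0 W/m².

883 W/m²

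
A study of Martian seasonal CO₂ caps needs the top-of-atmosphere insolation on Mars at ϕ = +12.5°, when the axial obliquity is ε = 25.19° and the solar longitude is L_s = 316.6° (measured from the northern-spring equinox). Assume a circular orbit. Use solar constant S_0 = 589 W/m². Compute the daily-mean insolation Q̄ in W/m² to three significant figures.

Q̄ ≈ 157 W/m²

Solar declination: sin δ = sin ε · sin L_s = sin 25.19° × sin 316.6° = -0.29244, so δ = -17.004°.
cos h₀ = −tan(+12.5°) tan(-17.004°) = 0.0678, h₀ = 1.5029 rad.
Bracket: h₀ sin ϕ sin δ + cos ϕ cos δ sin h₀ = 1.5029×0.21644×-0.29244 + 0.97630×0.95628×0.99770 = -0.095127 + 0.931469 = 0.836342.
Q̄ = (S_0/π) × [bracket] = (589/π) × 0.836342 = 156.8 W/m².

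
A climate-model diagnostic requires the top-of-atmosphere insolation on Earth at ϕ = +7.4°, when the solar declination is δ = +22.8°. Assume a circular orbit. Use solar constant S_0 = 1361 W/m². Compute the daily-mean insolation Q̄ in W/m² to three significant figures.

cos h₀ = −tan(+7.4°) tan(+22.800°) = -0.0546, h₀ = 1.6254 rad.
Bracket: h₀ sin ϕ sin δ + cos ϕ cos δ sin h₀ = 1.6254×0.12880×0.38752 + 0.99167×0.92186×0.99851 = 0.081128 + 0.912819 = 0.993947.
Q̄ = (S_0/π) × [bracket] = (1361/π) × 0.993947 = 430.6 W/m².

Q̄ ≈ 431 W/m²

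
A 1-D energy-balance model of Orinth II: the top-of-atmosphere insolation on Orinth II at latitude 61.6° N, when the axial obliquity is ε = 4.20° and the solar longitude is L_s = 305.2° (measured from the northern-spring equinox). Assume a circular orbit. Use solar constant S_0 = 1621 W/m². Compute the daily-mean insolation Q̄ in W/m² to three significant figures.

Solar declination: sin δ = sin ε · sin L_s = sin 4.20° × sin 305.2° = -0.05985, so δ = -3.431°.
cos h₀ = −tan(+61.6°) tan(-3.431°) = 0.1109, h₀ = 1.4597 rad.
Bracket: h₀ sin ϕ sin δ + cos ϕ cos δ sin h₀ = 1.4597×0.87965×-0.05985 + 0.47562×0.99821×0.99383 = -0.076849 + 0.471839 = 0.394990.
Q̄ = (S_0/π) × [bracket] = (1621/π) × 0.394990 = 203.8 W/m².

Q̄ ≈ 204 W/m²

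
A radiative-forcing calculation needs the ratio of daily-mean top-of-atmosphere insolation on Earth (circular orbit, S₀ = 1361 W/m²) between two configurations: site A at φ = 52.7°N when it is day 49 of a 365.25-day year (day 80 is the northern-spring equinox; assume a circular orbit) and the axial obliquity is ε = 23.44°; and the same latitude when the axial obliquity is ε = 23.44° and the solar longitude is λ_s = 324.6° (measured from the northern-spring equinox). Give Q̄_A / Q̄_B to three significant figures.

Q̄_A / Q̄_B ≈ 1.10

— Configuration A (φ=+52.7°):
Solar longitude: λ_s = 360° × (49 − 80)/365.25 = -30.554°, i.e. -30.554° + 360° = 329.446°.
sin δ = sin 23.44° × sin 329.446° = -0.20222, so δ = -11.667°.
cos H₀ = −tan(+52.7°) tan(-11.667°) = 0.2710, H₀ = 1.2963 rad.
Bracket: H₀ sin φ sin δ + cos φ cos δ sin H₀ = 1.2963×0.79547×-0.20222 + 0.60599×0.97934×0.96257 = -0.208523 + 0.571257 = 0.362734.
Q̄ = (S₀/π) × [bracket] = (1361/π) × 0.362734 = 157.14 W/m².
— Configuration B (φ=+52.7°):
Solar declination: sin δ = sin ε · sin λ_s = sin 23.44° × sin 324.6° = -0.23043, so δ = -13.322°.
cos H₀ = −tan(+52.7°) tan(-13.322°) = 0.3108, H₀ = 1.2547 rad.
Bracket: H₀ sin φ sin δ + cos φ cos δ sin H₀ = 1.2547×0.79547×-0.23043 + 0.60599×0.97309×0.95046 = -0.229987 + 0.560470 = 0.330483.
Q̄ = (S₀/π) × [bracket] = (1361/π) × 0.330483 = 143.17 W/m².
Ratio Q̄_A / Q̄_B = 157.14 / 143.17 = 1.098.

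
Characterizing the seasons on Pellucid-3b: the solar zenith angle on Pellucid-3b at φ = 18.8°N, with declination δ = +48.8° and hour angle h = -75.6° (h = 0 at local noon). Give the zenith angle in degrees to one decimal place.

cos θ_z = sin φ sin δ + cos φ cos δ cos h = 0.242478 + 0.155070 = 0.397548.
θ_z = arccos(0.397548) = 66.6°.

θ_z = 66.6°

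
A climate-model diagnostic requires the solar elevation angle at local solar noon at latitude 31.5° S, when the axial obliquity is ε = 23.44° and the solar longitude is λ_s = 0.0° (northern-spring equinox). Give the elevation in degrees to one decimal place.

Solar declination: sin δ = sin ε · sin λ_s = sin 23.44° × sin 0.0° = 0.00000, so δ = +0.000°.
At local noon the hour angle is zero, so the zenith angle equals |φ − δ| = |-31.5° − (+0.000°)| = 31.500°.
Elevation = 90° − 31.500° = 58.5°.

58.5°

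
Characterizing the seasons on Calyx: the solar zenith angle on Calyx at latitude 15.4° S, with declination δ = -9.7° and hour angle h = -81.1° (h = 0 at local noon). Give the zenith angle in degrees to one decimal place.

cos θ_z = sin ϕ sin δ + cos ϕ cos δ cos h = 0.044743 + 0.147023 = 0.191766.
θ_z = arccos(0.191766) = 78.9°.

θ_z = 78.9°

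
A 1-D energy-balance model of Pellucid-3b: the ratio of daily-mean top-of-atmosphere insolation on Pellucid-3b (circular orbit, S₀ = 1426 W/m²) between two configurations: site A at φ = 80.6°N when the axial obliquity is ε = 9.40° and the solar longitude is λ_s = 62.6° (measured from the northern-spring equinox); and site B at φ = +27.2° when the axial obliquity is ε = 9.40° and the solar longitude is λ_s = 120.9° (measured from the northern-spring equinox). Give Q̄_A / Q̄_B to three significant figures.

— Configuration A (φ=+80.6°):
Solar declination: sin δ = sin ε · sin λ_s = sin 9.40° × sin 62.6° = 0.14500, so δ = +8.337°.
cos H₀ = −tan(+80.6°) tan(+8.337°) = -0.8852, H₀ = 2.6578 rad.
Bracket: H₀ sin φ sin δ + cos φ cos δ sin H₀ = 2.6578×0.98657×0.14500 + 0.16333×0.98943×0.46512 = 0.380205 + 0.075165 = 0.455370.
Q̄ = (S₀/π) × [bracket] = (1426/π) × 0.455370 = 206.70 W/m².
— Configuration B (φ=+27.2°):
Solar declination: sin δ = sin ε · sin λ_s = sin 9.40° × sin 120.9° = 0.14014, so δ = +8.056°.
cos H₀ = −tan(+27.2°) tan(+8.056°) = -0.0727, H₀ = 1.6436 rad.
Bracket: H₀ sin φ sin δ + cos φ cos δ sin H₀ = 1.6436×0.45710×0.14014 + 0.88942×0.99013×0.99735 = 0.105286 + 0.878308 = 0.983594.
Q̄ = (S₀/π) × [bracket] = (1426/π) × 0.983594 = 446.46 W/m².
Ratio Q̄_A / Q̄_B = 206.70 / 446.46 = 0.4630.

Q̄_A / Q̄_B ≈ 0.463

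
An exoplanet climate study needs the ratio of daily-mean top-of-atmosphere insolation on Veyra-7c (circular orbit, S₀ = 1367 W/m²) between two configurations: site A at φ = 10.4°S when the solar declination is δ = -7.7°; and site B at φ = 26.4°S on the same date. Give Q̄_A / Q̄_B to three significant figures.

Q̄_A / Q̄_B ≈ 1.03

— Configuration A (φ=-10.4°):
cos H₀ = −tan(-10.4°) tan(-7.700°) = -0.0248, H₀ = 1.5956 rad.
Bracket: H₀ sin φ sin δ + cos φ cos δ sin H₀ = 1.5956×-0.18052×-0.13399 + 0.98357×0.99098×0.99969 = 0.038594 + 0.974396 = 1.012990.
Q̄ = (S₀/π) × [bracket] = (1367/π) × 1.012990 = 440.78 W/m².
— Configuration B (φ=-26.4°):
cos H₀ = −tan(-26.4°) tan(-7.700°) = -0.0671, H₀ = 1.6380 rad.
Bracket: H₀ sin φ sin δ + cos φ cos δ sin H₀ = 1.6380×-0.44464×-0.13399 + 0.89571×0.99098×0.99775 = 0.097588 + 0.885634 = 0.983222.
Q̄ = (S₀/π) × [bracket] = (1367/π) × 0.983222 = 427.83 W/m².
Ratio Q̄_A / Q̄_B = 440.78 / 427.83 = 1.030.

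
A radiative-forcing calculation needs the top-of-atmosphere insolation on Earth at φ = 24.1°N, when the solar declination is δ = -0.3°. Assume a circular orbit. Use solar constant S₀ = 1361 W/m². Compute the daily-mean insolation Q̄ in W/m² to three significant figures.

cos H₀ = −tan(+24.1°) tan(-0.300°) = 0.0023, H₀ = 1.5685 rad.
Bracket: H₀ sin φ sin δ + cos φ cos δ sin H₀ = 1.5685×0.40833×-0.00524 + 0.91283×0.99999×1.00000 = -0.003356 + 0.912821 = 0.909465.
Q̄ = (S₀/π) × [bracket] = (1361/π) × 0.909465 = 394.0 W/m².

Q̄ ≈ 394 W/m²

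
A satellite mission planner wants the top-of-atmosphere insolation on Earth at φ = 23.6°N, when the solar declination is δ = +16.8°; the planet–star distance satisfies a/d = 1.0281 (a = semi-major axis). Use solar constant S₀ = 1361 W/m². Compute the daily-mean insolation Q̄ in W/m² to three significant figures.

Q̄ ≈ 488 W/m²

cos H₀ = −tan(+23.6°) tan(+16.800°) = -0.1319, H₀ = 1.7031 rad.
Bracket: H₀ sin φ sin δ + cos φ cos δ sin H₀ = 1.7031×0.40035×0.28903 + 0.91636×0.95732×0.99126 = 0.197071 + 0.869583 = 1.066654.
Inverse-square distance factor (a/d)² = 1.0281² = 1.056990.
Q̄ = (S₀/π) × 1.056990 × [bracket] = (1361/π) × 1.056990 × 1.066654 = 488.4 W/m².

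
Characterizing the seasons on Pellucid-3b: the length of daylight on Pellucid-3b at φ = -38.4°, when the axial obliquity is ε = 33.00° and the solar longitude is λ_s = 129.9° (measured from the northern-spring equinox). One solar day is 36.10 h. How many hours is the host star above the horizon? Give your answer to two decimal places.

13.76 h

Solar declination: sin δ = sin ε · sin λ_s = sin 33.00° × sin 129.9° = 0.41783, so δ = +24.698°.
cos H₀ = −tan φ · tan δ = −tan(-38.4°) × tan(+24.698°) = 0.3645, so H₀ = 1.1977 rad = 68.62°.
Daylight = 2H₀/(2π) × 36.10 h = (1.1977/π) × 36.10 = 13.76 h.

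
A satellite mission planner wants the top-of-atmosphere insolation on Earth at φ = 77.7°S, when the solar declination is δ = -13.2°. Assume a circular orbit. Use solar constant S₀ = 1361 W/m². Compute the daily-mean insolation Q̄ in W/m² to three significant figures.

Q̄ ≈ 304 W/m²

cos H₀ = −tan(-77.7°) tan(-13.200°) = -1.0757 ≤ −1 ⇒ polar day, H₀ = π.
Bracket: H₀ sin φ sin δ + cos φ cos δ sin H₀ = 3.1416×-0.97705×-0.22835 + 0.21303×0.97358×0.00000 = 0.700920 + 0.000000 = 0.700920.
Q̄ = (S₀/π) × [bracket] = (1361/π) × 0.700920 = 303.7 W/m².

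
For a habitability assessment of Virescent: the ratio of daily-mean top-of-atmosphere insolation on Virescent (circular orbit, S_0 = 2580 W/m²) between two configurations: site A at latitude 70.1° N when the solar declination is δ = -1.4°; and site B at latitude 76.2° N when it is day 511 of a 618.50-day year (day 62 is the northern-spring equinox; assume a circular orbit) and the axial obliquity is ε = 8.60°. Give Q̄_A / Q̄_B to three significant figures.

— Configuration A (ϕ=+70.1°):
cos h₀ = −tan(+70.1°) tan(-1.400°) = 0.0675, h₀ = 1.5032 rad.
Bracket: h₀ sin ϕ sin δ + cos ϕ cos δ sin h₀ = 1.5032×0.94029×-0.02443 + 0.34038×0.99970×0.99772 = -0.034530 + 0.339502 = 0.304972.
Q̄ = (S_0/π) × [bracket] = (2580/π) × 0.304972 = 250.46 W/m².
— Configuration B (ϕ=+76.2°):
Solar longitude: L_s = 360° × (511 − 62)/618.50 = 261.342°.
sin δ = sin 8.60° × sin 261.342° = -0.14783, so δ = -8.501°.
cos h₀ = −tan(+76.2°) tan(-8.501°) = 0.6085, h₀ = 0.9166 rad.
Bracket: h₀ sin ϕ sin δ + cos ϕ cos δ sin h₀ = 0.9166×0.97113×-0.14783 + 0.23853×0.98901×0.79352 = -0.131589 + 0.187198 = 0.055609.
Q̄ = (S_0/π) × [bracket] = (2580/π) × 0.055609 = 45.668 W/m².
Ratio Q̄_A / Q̄_B = 250.46 / 45.668 = 5.484.

Q̄_A / Q̄_B ≈ 5.48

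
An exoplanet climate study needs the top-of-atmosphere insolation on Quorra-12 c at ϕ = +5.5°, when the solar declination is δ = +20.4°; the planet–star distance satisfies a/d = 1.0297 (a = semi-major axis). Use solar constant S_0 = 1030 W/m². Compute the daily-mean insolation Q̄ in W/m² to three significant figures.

cos h₀ = −tan(+5.5°) tan(+20.400°) = -0.0358, h₀ = 1.6066 rad.
Bracket: h₀ sin ϕ sin δ + cos ϕ cos δ sin h₀ = 1.6066×0.09585×0.34857 + 0.99540×0.93728×0.99936 = 0.053677 + 0.932371 = 0.986048.
Inverse-square distance factor (a/d)² = 1.0297² = 1.060282.
Q̄ = (S_0/π) × 1.060282 × [bracket] = (1030/π) × 1.060282 × 0.986048 = 342.8 W/m².

Q̄ ≈ 343 W/m²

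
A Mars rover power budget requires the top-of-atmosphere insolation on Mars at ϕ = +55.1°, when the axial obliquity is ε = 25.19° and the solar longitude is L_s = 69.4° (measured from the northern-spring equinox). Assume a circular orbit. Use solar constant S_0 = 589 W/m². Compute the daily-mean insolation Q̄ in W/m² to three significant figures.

Q̄ ≈ 214 W/m²

Solar declination: sin δ = sin ε · sin L_s = sin 25.19° × sin 69.4° = 0.39841, so δ = +23.479°.
cos h₀ = −tan(+55.1°) tan(+23.479°) = -0.6227, h₀ = 2.2429 rad.
Bracket: h₀ sin ϕ sin δ + cos ϕ cos δ sin h₀ = 2.2429×0.82015×0.39841 + 0.57215×0.91721×0.78250 = 0.732881 + 0.410642 = 1.143523.
Q̄ = (S_0/π) × [bracket] = (589/π) × 1.143523 = 214.4 W/m².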